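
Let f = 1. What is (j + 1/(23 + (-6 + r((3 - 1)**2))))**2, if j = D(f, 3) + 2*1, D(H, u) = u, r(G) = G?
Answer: 11236/441 ≈ 25.478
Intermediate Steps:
j = 5 (j = 3 + 2*1 = 3 + 2 = 5)
(j + 1/(23 + (-6 + r((3 - 1)**2))))**2 = (5 + 1/(23 + (-6 + (3 - 1)**2)))**2 = (5 + 1/(23 + (-6 + 2**2)))**2 = (5 + 1/(23 + (-6 + 4)))**2 = (5 + 1/(23 - 2))**2 = (5 + 1/21)**2 = (106/21)**2 = 11236/441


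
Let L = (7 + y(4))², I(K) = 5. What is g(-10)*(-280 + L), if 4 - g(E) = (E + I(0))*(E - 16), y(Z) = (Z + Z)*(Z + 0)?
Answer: -156366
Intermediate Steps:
y(Z) = 2*Z² (y(Z) = (2*Z)*Z = 2*Z²)
g(E) = 4 - (-16 + E)*(5 + E) (g(E) = 4 - (E + 5)*(E - 16) = 4 - (5 + E)*(-16 + E) = 4 - (-16 + E)*(5 + E))
L = 1521 (L = (7 + 2*4²)² = (7 + 2*16)² = (7 + 32)² = 39² = 1521)
g(-10)*(-280 + L) = (84 - 1*(-10)² + 11*(-10))*(-280 + 1521) = (84 - 1*100 - 110)*1241 = (84 - 100 - 110)*1241 = -126*1241 = -156366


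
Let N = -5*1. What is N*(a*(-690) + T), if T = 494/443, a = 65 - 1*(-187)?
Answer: 385141730/443 ≈ 8.6939e+5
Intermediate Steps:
a = 252 (a = 65 + 187 = 252)
N = -5
T = 494/443 (T = 494*(1/443) = 494/443 ≈ 1.1151)
N*(a*(-690) + T) = -5*(252*(-690) + 494/443) = -5*(-173880 + 494/443) = -5*(-77028346/443) = 385141730/443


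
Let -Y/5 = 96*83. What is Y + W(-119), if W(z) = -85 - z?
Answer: -39806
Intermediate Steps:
Y = -39840 (Y = -480*83 = -5*7968 = -39840)
Y + W(-119) = -39840 + (-85 - 1*(-119)) = -39840 + (-85 + 119) = -39840 + 34 = -39806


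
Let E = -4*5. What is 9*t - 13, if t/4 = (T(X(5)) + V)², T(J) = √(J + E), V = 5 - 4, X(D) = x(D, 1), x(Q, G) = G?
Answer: -661 + 72*I*√19 ≈ -661.0 + 313.84*I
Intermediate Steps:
E = -20
X(D) = 1
V = 1
T(J) = √(-20 + J) (T(J) = √(J - 20) = √(-20 + J))
t = 4*(1 + I*√19)² (t = 4*(√(-20 + 1) + 1)² = 4*(√(-19) + 1)² = 4*(I*√19 + 1)² = 4*(1 + I*√19)² ≈ -72.0 + 34.871*I)
9*t - 13 = 9*(-72 + 8*I*√19) - 13 = (-648 + 72*I*√19) - 13 = -661 + 72*I*√19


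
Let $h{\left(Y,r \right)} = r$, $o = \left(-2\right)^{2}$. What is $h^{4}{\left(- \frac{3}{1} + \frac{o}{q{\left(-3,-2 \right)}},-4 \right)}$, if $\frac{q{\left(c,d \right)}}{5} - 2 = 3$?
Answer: $256$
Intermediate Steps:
$q{\left(c,d \right)} = 25$ ($q{\left(c,d \right)} = 10 + 5 \cdot 3 = 10 + 15 = 25$)
$o = 4$
$h^{4}{\left(- \frac{3}{1} + \frac{o}{q{\left(-3,-2 \right)}},-4 \right)} = \left(-4\right)^{4} = 256$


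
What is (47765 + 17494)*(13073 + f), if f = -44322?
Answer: -2039278491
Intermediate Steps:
(47765 + 17494)*(13073 + f) = (47765 + 17494)*(13073 - 44322) = 65259*(-31249) = -2039278491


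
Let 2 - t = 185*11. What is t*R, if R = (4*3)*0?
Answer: 0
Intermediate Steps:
t = -2033 (t = 2 - 185*11 = 2 - 1*2035 = 2 - 2035 = -2033)
R = 0 (R = 12*0 = 0)
t*R = -2033*0 = 0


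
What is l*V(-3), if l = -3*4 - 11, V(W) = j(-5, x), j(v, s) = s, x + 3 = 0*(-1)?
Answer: 69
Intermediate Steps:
x = -3 (x = -3 + 0*(-1) = -3 + 0 = -3)
V(W) = -3
l = -23 (l = -12 - 11 = -23)
l*V(-3) = -23*(-3) = 69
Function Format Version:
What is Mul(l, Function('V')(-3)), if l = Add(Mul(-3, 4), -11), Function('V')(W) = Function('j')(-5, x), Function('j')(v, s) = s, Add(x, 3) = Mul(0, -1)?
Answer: 69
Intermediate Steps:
x = -3 (x = Add(-3, Mul(0, -1)) = Add(-3, 0) = -3)
Function('V')(W) = -3
l = -23 (l = Add(-12, -11) = -23)
Mul(l, Function('V')(-3)) = Mul(-23, -3) = 69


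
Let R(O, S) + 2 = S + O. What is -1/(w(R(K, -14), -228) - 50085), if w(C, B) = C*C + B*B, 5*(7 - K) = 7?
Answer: -25/50179 ≈ -0.00049822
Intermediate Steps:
K = 28/5 (K = 7 - ⅕*7 = 7 - 7/5 = 28/5 ≈ 5.6000)
R(O, S) = -2 + O + S (R(O, S) = -2 + (S + O) = -2 + (O + S) = -2 + O + S)
w(C, B) = B² + C² (w(C, B) = C² + B² = B² + C²)
-1/(w(R(K, -14), -228) - 50085) = -1/(((-228)² + (-2 + 28/5 - 14)²) - 50085) = -1/((51984 + (-52/5)²) - 50085) = -1/((51984 + 2704/25) - 50085) = -1/(1302304/25 - 50085) = -1/50179/25 = -1*25/50179 = -25/50179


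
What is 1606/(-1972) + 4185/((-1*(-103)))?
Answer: 4043701/101558 ≈ 39.817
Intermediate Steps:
1606/(-1972) + 4185/((-1*(-103))) = 1606*(-1/1972) + 4185/103 = -803/986 + 4185*(1/103) = -803/986 + 4185/103 = 4043701/101558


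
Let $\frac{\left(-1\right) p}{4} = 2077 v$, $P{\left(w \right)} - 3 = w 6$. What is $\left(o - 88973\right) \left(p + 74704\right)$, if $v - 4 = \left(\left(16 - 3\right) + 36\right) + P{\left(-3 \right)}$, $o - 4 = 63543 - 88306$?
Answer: $27409412000$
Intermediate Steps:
$o = -24759$ ($o = 4 + \left(63543 - 88306\right) = 4 - 24763 = -24759$)
$P{\left(w \right)} = 3 + 6 w$ ($P{\left(w \right)} = 3 + w 6 = 3 + 6 w$)
$v = 38$ ($v = 4 + \left(\left(\left(16 - 3\right) + 36\right) + \left(3 + 6 \left(-3\right)\right)\right) = 4 + \left(\left(\left(16 - 3\right) + 36\right) + \left(3 - 18\right)\right) = 4 + \left(\left(13 + 36\right) - 15\right) = 4 + \left(49 - 15\right) = 4 + 34 = 38$)
$p = -315704$ ($p = - 4 \cdot 2077 \cdot 38 = \left(-4\right) 78926 = -315704$)
$\left(o - 88973\right) \left(p + 74704\right) = \left(-24759 - 88973\right) \left(-315704 + 74704\right) = \left(-113732\right) \left(-241000\right) = 27409412000$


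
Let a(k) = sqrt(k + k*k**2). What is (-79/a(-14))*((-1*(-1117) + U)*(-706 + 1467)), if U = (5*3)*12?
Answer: 77974343*I*sqrt(2758)/2758 ≈ 1.4848e+6*I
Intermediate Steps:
U = 180 (U = 15*12 = 180)
a(k) = sqrt(k + k**3)
(-79/a(-14))*((-1*(-1117) + U)*(-706 + 1467)) = (-79/sqrt(-14 + (-14)**3))*((-1*(-1117) + 180)*(-706 + 1467)) = (-79/sqrt(-14 - 2744))*((1117 + 180)*761) = (-79*(-I*sqrt(2758)/2758))*(1297*761) = -79*(-I*sqrt(2758)/2758)*987017 = -(-79)*I*sqrt(2758)/2758*987017 = (79*I*sqrt(2758)/2758)*987017 = 77974343*I*sqrt(2758)/2758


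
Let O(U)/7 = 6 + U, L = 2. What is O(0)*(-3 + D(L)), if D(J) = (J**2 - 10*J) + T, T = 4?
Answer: -630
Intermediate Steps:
D(J) = 4 + J**2 - 10*J (D(J) = (J**2 - 10*J) + 4 = 4 + J**2 - 10*J)
O(U) = 42 + 7*U (O(U) = 7*(6 + U) = 42 + 7*U)
O(0)*(-3 + D(L)) = (42 + 7*0)*(-3 + (4 + 2**2 - 10*2)) = (42 + 0)*(-3 + (4 + 4 - 20)) = 42*(-3 - 12) = 42*(-15) = -630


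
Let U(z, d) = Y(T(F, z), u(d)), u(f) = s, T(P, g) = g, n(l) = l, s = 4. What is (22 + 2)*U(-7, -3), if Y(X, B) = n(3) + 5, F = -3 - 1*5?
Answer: 192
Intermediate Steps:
F = -8 (F = -3 - 5 = -8)
u(f) = 4
Y(X, B) = 8 (Y(X, B) = 3 + 5 = 8)
U(z, d) = 8
(22 + 2)*U(-7, -3) = (22 + 2)*8 = 24*8 = 192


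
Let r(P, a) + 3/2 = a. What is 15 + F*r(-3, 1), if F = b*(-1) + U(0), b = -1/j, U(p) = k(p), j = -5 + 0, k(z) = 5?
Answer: 63/5 ≈ 12.600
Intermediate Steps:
j = -5
U(p) = 5
b = ⅕ (b = -1/(-5) = -1*(-⅕) = ⅕ ≈ 0.20000)
F = 24/5 (F = (⅕)*(-1) + 5 = -⅕ + 5 = 24/5 ≈ 4.8000)
r(P, a) = -3/2 + a
15 + F*r(-3, 1) = 15 + 24*(-3/2 + 1)/5 = 15 + (24/5)*(-½) = 15 - 12/5 = 63/5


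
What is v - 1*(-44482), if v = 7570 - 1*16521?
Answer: 35531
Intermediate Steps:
v = -8951 (v = 7570 - 16521 = -8951)
v - 1*(-44482) = -8951 - 1*(-44482) = -8951 + 44482 = 35531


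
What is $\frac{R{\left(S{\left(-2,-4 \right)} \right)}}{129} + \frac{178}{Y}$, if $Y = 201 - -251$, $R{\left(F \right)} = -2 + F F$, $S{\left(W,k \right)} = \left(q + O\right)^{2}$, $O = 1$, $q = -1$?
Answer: $\frac{11029}{29154} \approx 0.3783$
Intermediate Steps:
$S{\left(W,k \right)} = 0$ ($S{\left(W,k \right)} = \left(-1 + 1\right)^{2} = 0^{2} = 0$)
$R{\left(F \right)} = -2 + F^{2}$
$Y = 452$ ($Y = 201 + 251 = 452$)
$\frac{R{\left(S{\left(-2,-4 \right)} \right)}}{129} + \frac{178}{Y} = \frac{-2 + 0^{2}}{129} + \frac{178}{452} = \left(-2 + 0\right) \frac{1}{129} + 178 \cdot \frac{1}{452} = \left(-2\right) \frac{1}{129} + \frac{89}{226} = - \frac{2}{129} + \frac{89}{226} = \frac{11029}{29154}$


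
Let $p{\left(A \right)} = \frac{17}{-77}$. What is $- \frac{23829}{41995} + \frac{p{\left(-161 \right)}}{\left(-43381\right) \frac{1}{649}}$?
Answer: $- \frac{7193959958}{12752495665} \approx -0.56412$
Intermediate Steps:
$p{\left(A \right)} = - \frac{17}{77}$ ($p{\left(A \right)} = 17 \left(- \frac{1}{77}\right) = - \frac{17}{77}$)
$- \frac{23829}{41995} + \frac{p{\left(-161 \right)}}{\left(-43381\right) \frac{1}{649}} = - \frac{23829}{41995} - \frac{17}{77 \left(- \frac{43381}{649}\right)} = - \frac{23829}{41995} - - \frac{1003}{303667} = - \frac{23829}{41995} + \frac{1003}{303667} = - \frac{7193959958}{12752495665}$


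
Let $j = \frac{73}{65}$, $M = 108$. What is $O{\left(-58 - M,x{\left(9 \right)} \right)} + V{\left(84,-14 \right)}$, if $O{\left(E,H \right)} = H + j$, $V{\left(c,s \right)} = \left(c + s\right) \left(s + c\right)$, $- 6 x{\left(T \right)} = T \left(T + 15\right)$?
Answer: $\frac{316233}{65} \approx 4865.1$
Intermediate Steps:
$j = \frac{73}{65}$ ($j = 73 \cdot \frac{1}{65} = \frac{73}{65} \approx 1.1231$)
$x{\left(T \right)} = - \frac{T \left(15 + T\right)}{6}$ ($x{\left(T \right)} = - \frac{T \left(T + 15\right)}{6} = - \frac{T \left(15 + T\right)}{6}$)
$V{\left(c,s \right)} = \left(c + s\right)^{2}$ ($V{\left(c,s \right)} = \left(c + s\right) \left(c + s\right) = \left(c + s\right)^{2}$)
$O{\left(E,H \right)} = \frac{73}{65} + H$ ($O{\left(E,H \right)} = H + \frac{73}{65} = \frac{73}{65} + H$)
$O{\left(-58 - M,x{\left(9 \right)} \right)} + V{\left(84,-14 \right)} = \left(\frac{73}{65} - \frac{3 \left(15 + 9\right)}{2}\right) + \left(84 - 14\right)^{2} = \left(\frac{73}{65} - \frac{3}{2} \cdot 24\right) + 70^{2} = \left(\frac{73}{65} - 36\right) + 4900 = - \frac{2267}{65} + 4900 = \frac{316233}{65}$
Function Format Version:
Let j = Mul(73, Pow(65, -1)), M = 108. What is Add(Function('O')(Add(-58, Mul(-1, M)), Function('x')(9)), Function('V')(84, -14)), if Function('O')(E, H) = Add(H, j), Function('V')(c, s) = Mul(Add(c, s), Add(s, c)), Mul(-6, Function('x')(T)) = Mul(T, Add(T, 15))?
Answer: Rational(316233, 65) ≈ 4865.1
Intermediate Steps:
j = Rational(73, 65) (j = Mul(73, Rational(1, 65)) = Rational(73, 65) ≈ 1.1231)
Function('x')(T) = Mul(Rational(-1, 6), T, Add(15, T)) (Function('x')(T) = Mul(Rational(-1, 6), Mul(T, Add(T, 15))) = Mul(Rational(-1, 6), Mul(T, Add(15, T))) = Mul(Rational(-1, 6), T, Add(15, T)))
Function('V')(c, s) = Pow(Add(c, s), 2) (Function('V')(c, s) = Mul(Add(c, s), Add(c, s)) = Pow(Add(c, s), 2))
Function('O')(E, H) = Add(Rational(73, 65), H) (Function('O')(E, H) = Add(H, Rational(73, 65)) = Add(Rational(73, 65), H))
Add(Function('O')(Add(-58, Mul(-1, M)), Function('x')(9)), Function('V')(84, -14)) = Add(Add(Rational(73, 65), Mul(Rational(-1, 6), 9, Add(15, 9))), Pow(Add(84, -14), 2)) = Add(Add(Rational(73, 65), Mul(Rational(-1, 6), 9, 24)), Pow(70, 2)) = Add(Add(Rational(73, 65), -36), 4900) = Add(Rational(-2267, 65), 4900) = Rational(316233, 65)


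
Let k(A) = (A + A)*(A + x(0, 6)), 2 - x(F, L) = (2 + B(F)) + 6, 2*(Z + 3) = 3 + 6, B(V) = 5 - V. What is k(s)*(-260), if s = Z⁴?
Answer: 500175/32 ≈ 15630.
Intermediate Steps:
Z = 3/2 (Z = -3 + (3 + 6)/2 = -3 + (½)*9 = -3 + 9/2 = 3/2 ≈ 1.5000)
s = 81/16 (s = (3/2)⁴ = 81/16 ≈ 5.0625)
x(F, L) = -11 + F (x(F, L) = 2 - ((2 + (5 - F)) + 6) = 2 - ((7 - F) + 6) = 2 - (13 - F) = 2 + (-13 + F) = -11 + F)
k(A) = 2*A*(-11 + A) (k(A) = (A + A)*(A + (-11 + 0)) = (2*A)*(A - 11) = (2*A)*(-11 + A) = 2*A*(-11 + A))
k(s)*(-260) = (2*(81/16)*(-11 + 81/16))*(-260) = (2*(81/16)*(-95/16))*(-260) = -7695/128*(-260) = 500175/32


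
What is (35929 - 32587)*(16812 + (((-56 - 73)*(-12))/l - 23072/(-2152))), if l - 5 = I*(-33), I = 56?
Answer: 27871389704568/495767 ≈ 5.6219e+7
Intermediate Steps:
l = -1843 (l = 5 + 56*(-33) = 5 - 1848 = -1843)
(35929 - 32587)*(16812 + (((-56 - 73)*(-12))/l - 23072/(-2152))) = (35929 - 32587)*(16812 + (((-56 - 73)*(-12))/(-1843) - 23072/(-2152))) = 3342*(16812 + (-129*(-12)*(-1/1843) - 23072*(-1/2152))) = 3342*(16812 + (1548*(-1/1843) + 2884/269)) = 3342*(16812 + (-1548/1843 + 2884/269)) = 3342*(16812 + 4898800/495767) = 3342*(8339733604/495767) = 27871389704568/495767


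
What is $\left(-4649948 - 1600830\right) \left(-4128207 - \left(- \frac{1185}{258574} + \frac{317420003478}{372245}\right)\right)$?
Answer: $\frac{1498400144099482112716773}{48126439315} \approx 3.1135 \cdot 10^{13}$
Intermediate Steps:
$\left(-4649948 - 1600830\right) \left(-4128207 - \left(- \frac{1185}{258574} + \frac{317420003478}{372245}\right)\right) = - 6250778 \left(-4128207 - \left(- \frac{1185}{258574} + \frac{1941573}{2233470 \cdot \frac{1}{980916}}\right)\right) = - 6250778 \left(-4128207 + \left(- \frac{1941573}{\frac{372245}{163486}} + \frac{1185}{258574}\right)\right) = - 6250778 \left(-4128207 + \left(\left(-1941573\right) \frac{163486}{372245} + \frac{1185}{258574}\right)\right) = - 6250778 \left(-4128207 + \left(- \frac{317420003478}{372245} + \frac{1185}{258574}\right)\right) = - 6250778 \left(-4128207 - \frac{82076559538210047}{96252878630}\right) = \left(-6250778\right) \left(- \frac{479428366868726457}{96252878630}\right) = \frac{1498400144099482112716773}{48126439315}$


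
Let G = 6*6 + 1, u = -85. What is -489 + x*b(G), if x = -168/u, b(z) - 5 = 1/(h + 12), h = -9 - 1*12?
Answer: -122231/255 ≈ -479.34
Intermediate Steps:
G = 37 (G = 36 + 1 = 37)
h = -21 (h = -9 - 12 = -21)
b(z) = 44/9 (b(z) = 5 + 1/(-21 + 12) = 5 + 1/(-9) = 5 - ⅑ = 44/9)
x = 168/85 (x = -168/(-85) = -168*(-1/85) = 168/85 ≈ 1.9765)
-489 + x*b(G) = -489 + (168/85)*(44/9) = -489 + 2464/255 = -122231/255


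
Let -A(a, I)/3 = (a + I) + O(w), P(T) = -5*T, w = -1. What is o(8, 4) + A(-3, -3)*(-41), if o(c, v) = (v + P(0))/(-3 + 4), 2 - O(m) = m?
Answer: -365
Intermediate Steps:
O(m) = 2 - m
o(c, v) = v (o(c, v) = (v - 5*0)/(-3 + 4) = (v + 0)/1 = v*1 = v)
A(a, I) = -9 - 3*I - 3*a (A(a, I) = -3*((a + I) + (2 - 1*(-1))) = -3*((I + a) + (2 + 1)) = -3*((I + a) + 3) = -3*(3 + I + a) = -9 - 3*I - 3*a)
o(8, 4) + A(-3, -3)*(-41) = 4 + (-9 - 3*(-3) - 3*(-3))*(-41) = 4 + (-9 + 9 + 9)*(-41) = 4 + 9*(-41) = 4 - 369 = -365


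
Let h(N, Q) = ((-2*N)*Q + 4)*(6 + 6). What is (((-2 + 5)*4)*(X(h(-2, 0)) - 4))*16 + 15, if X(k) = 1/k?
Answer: -749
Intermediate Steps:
h(N, Q) = 48 - 24*N*Q (h(N, Q) = (-2*N*Q + 4)*12 = (4 - 2*N*Q)*12 = 48 - 24*N*Q)
(((-2 + 5)*4)*(X(h(-2, 0)) - 4))*16 + 15 = (((-2 + 5)*4)*(1/(48 - 24*(-2)*0) - 4))*16 + 15 = ((3*4)*(1/(48 + 0) - 4))*16 + 15 = (12*(1/48 - 4))*16 + 15 = (12*(-191/48))*16 + 15 = -191/4*16 + 15 = -764 + 15 = -749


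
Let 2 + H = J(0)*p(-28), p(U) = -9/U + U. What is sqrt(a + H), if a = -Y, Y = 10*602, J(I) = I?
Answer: I*sqrt(6022) ≈ 77.602*I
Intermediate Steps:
p(U) = U - 9/U
H = -2 (H = -2 + 0*(-28 - 9/(-28)) = -2 + 0*(-28 - 9*(-1/28)) = -2 + 0*(-28 + 9/28) = -2 + 0*(-775/28) = -2 + 0 = -2)
Y = 6020
a = -6020 (a = -1*6020 = -6020)
sqrt(a + H) = sqrt(-6020 - 2) = sqrt(-6022) = I*sqrt(6022)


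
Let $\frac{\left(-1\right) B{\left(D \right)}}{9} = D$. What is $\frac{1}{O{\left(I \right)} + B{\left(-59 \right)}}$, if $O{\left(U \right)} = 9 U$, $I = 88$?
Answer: $\frac{1}{1323} \approx 0.00075586$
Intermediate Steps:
$B{\left(D \right)} = - 9 D$
$\frac{1}{O{\left(I \right)} + B{\left(-59 \right)}} = \frac{1}{9 \cdot 88 - -531} = \frac{1}{792 + 531} = \frac{1}{1323}$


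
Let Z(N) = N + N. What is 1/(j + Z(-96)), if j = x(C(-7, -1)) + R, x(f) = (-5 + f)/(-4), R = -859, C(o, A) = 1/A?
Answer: -2/2099 ≈ -0.00095283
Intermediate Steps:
Z(N) = 2*N
x(f) = 5/4 - f/4 (x(f) = (-5 + f)*(-1/4) = 5/4 - f/4)
j = -1715/2 (j = (5/4 - 1/4/(-1)) - 859 = (5/4 - 1/4*(-1)) - 859 = (5/4 + 1/4) - 859 = 3/2 - 859 = -1715/2 ≈ -857.50)
1/(j + Z(-96)) = 1/(-1715/2 + 2*(-96)) = 1/(-1715/2 - 192) = 1/(-2099/2) = -2/2099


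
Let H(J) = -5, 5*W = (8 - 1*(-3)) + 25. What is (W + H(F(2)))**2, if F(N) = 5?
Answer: 121/25 ≈ 4.8400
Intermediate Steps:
W = 36/5 (W = ((8 - 1*(-3)) + 25)/5 = ((8 + 3) + 25)/5 = (11 + 25)/5 = (1/5)*36 = 36/5 ≈ 7.2000)
(W + H(F(2)))**2 = (36/5 - 5)**2 = (11/5)**2 = 121/25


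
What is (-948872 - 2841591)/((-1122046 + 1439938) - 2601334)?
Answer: 3790463/2283442 ≈ 1.6600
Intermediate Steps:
(-948872 - 2841591)/((-1122046 + 1439938) - 2601334) = -3790463/(317892 - 2601334) = -3790463/(-2283442) = -3790463*(-1/2283442) = 3790463/2283442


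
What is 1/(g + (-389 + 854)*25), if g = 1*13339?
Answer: 1/24964 ≈ 4.0058e-5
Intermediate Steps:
g = 13339
1/(g + (-389 + 854)*25) = 1/(13339 + (-389 + 854)*25) = 1/(13339 + 465*25) = 1/(13339 + 11625) = 1/24964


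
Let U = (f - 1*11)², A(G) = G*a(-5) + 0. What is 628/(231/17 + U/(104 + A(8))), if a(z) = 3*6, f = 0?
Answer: 2647648/59345 ≈ 44.615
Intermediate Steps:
a(z) = 18
A(G) = 18*G (A(G) = G*18 + 0 = 18*G + 0 = 18*G)
U = 121 (U = (0 - 1*11)² = (0 - 11)² = (-11)² = 121)
628/(231/17 + U/(104 + A(8))) = 628/(231/17 + 121/(104 + 18*8)) = 628/(231*(1/17) + 121/(104 + 144)) = 628/(231/17 + 121/248) = 628/(59345/4216) = 628*(4216/59345) = 2647648/59345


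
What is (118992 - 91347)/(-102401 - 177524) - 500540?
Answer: -28022737429/55985 ≈ -5.0054e+5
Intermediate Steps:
(118992 - 91347)/(-102401 - 177524) - 500540 = 27645/(-279925) - 500540 = 27645*(-1/279925) - 500540 = -5529/55985 - 500540 = -28022737429/55985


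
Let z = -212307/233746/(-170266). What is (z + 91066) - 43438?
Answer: 1895546602466115/39798996436 ≈ 47628.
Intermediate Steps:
z = 212307/39798996436 (z = -212307*1/233746*(-1/170266) = -212307/233746*(-1/170266) = 212307/39798996436 ≈ 5.3345e-6)
(z + 91066) - 43438 = (212307/39798996436 + 91066) - 43438 = 3624335409653083/39798996436 - 43438 = 1895546602466115/39798996436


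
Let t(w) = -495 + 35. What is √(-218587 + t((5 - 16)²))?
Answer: I*√219047 ≈ 468.02*I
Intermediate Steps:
t(w) = -460
√(-218587 + t((5 - 16)²)) = √(-218587 - 460) = √(-219047) = I*√219047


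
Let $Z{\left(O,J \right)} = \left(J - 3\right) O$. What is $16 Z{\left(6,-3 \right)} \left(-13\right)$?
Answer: $7488$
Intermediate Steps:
$Z{\left(O,J \right)} = O \left(-3 + J\right)$ ($Z{\left(O,J \right)} = \left(-3 + J\right) O = O \left(-3 + J\right)$)
$16 Z{\left(6,-3 \right)} \left(-13\right) = 16 \cdot 6 \left(-3 - 3\right) \left(-13\right) = 16 \cdot 6 \left(-6\right) \left(-13\right) = 16 \left(-36\right) \left(-13\right) = \left(-576\right) \left(-13\right) = 7488$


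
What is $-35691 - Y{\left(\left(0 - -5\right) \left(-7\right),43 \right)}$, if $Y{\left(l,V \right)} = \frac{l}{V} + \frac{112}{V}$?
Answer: $- \frac{1534790}{43} \approx -35693.0$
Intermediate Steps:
$Y{\left(l,V \right)} = \frac{112}{V} + \frac{l}{V}$
$-35691 - Y{\left(\left(0 - -5\right) \left(-7\right),43 \right)} = -35691 - \frac{112 + \left(0 - -5\right) \left(-7\right)}{43} = -35691 - \frac{112 + \left(0 + 5\right) \left(-7\right)}{43} = -35691 - \frac{112 + 5 \left(-7\right)}{43} = -35691 - \frac{112 - 35}{43} = -35691 - \frac{1}{43} \cdot 77 = -35691 - \frac{77}{43} = - \frac{1534790}{43}$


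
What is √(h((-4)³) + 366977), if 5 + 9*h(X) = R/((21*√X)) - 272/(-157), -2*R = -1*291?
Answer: √(63825803866944 - 16736671*I)/13188 ≈ 605.79 - 7.9426e-5*I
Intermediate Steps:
R = 291/2 (R = -(-1)*291/2 = -½*(-291) = 291/2 ≈ 145.50)
h(X) = -57/157 + 97/(126*√X) (h(X) = -5/9 + (291/(2*((21*√X))) - 272/(-157))/9 = -5/9 + (291*(1/(21*√X))/2 - 272*(-1/157))/9 = -5/9 + (97/(14*√X) + 272/157)/9 = -5/9 + (272/157 + 97/(14*√X))/9 = -5/9 + (272/1413 + 97/(126*√X)) = -57/157 + 97/(126*√X))
√(h((-4)³) + 366977) = √((-57/157 + 97/(126*√((-4)³))) + 366977) = √((-57/157 + 97/(126*√(-64))) + 366977) = √((-57/157 + 97*(-I/8)/126) + 366977) = √((-57/157 - 97*I/1008) + 366977) = √(57615332/157 - 97*I/1008)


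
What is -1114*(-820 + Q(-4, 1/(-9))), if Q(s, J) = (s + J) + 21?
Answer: 8051992/9 ≈ 8.9467e+5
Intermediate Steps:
Q(s, J) = 21 + J + s (Q(s, J) = (J + s) + 21 = 21 + J + s)
-1114*(-820 + Q(-4, 1/(-9))) = -1114*(-820 + (21 + 1/(-9) - 4)) = -1114*(-820 + (21 - 1/9 - 4)) = -1114*(-820 + 152/9) = -1114*(-7228/9) = 8051992/9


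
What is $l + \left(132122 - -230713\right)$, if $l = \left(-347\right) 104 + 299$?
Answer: $327046$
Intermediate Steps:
$l = -35789$ ($l = -36088 + 299 = -35789$)
$l + \left(132122 - -230713\right) = -35789 + \left(132122 - -230713\right) = -35789 + \left(132122 + 230713\right) = -35789 + 362835 = 327046$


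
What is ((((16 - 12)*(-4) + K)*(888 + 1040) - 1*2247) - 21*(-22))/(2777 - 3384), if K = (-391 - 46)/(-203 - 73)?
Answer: 88741/1821 ≈ 48.732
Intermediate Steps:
K = 19/12 (K = -437/(-276) = -437*(-1/276) = 19/12 ≈ 1.5833)
((((16 - 12)*(-4) + K)*(888 + 1040) - 1*2247) - 21*(-22))/(2777 - 3384) = ((((16 - 12)*(-4) + 19/12)*(888 + 1040) - 1*2247) - 21*(-22))/(2777 - 3384) = (((4*(-4) + 19/12)*1928 - 2247) + 462)/(-607) = (((-16 + 19/12)*1928 - 2247) + 462)*(-1/607) = ((-173/12*1928 - 2247) + 462)*(-1/607) = ((-83386/3 - 2247) + 462)*(-1/607) = (-90127/3 + 462)*(-1/607) = -88741/3*(-1/607) = 88741/1821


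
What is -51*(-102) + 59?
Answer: 5261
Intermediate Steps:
-51*(-102) + 59 = 5202 + 59 = 5261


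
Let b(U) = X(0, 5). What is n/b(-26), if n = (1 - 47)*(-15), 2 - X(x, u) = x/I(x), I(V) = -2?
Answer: 345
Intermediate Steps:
X(x, u) = 2 + x/2 (X(x, u) = 2 - x/(-2) = 2 - x*(-1)/2 = 2 - (-1)*x/2 = 2 + x/2)
b(U) = 2 (b(U) = 2 + (1/2)*0 = 2 + 0 = 2)
n = 690 (n = -46*(-15) = 690)
n/b(-26) = 690/2 = 690*(1/2) = 345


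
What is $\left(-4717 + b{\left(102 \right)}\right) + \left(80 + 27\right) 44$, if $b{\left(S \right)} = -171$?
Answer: $-180$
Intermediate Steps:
$\left(-4717 + b{\left(102 \right)}\right) + \left(80 + 27\right) 44 = \left(-4717 - 171\right) + \left(80 + 27\right) 44 = -4888 + 107 \cdot 44 = -4888 + 4708 = -180$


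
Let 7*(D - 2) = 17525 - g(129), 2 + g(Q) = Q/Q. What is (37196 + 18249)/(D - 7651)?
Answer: -388115/36017 ≈ -10.776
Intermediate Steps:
g(Q) = -1 (g(Q) = -2 + Q/Q = -2 + 1 = -1)
D = 17540/7 (D = 2 + (17525 - 1*(-1))/7 = 2 + (17525 + 1)/7 = 2 + (1/7)*17526 = 2 + 17526/7 = 17540/7 ≈ 2505.7)
(37196 + 18249)/(D - 7651) = (37196 + 18249)/(17540/7 - 7651) = 55445/(-36017/7) = 55445*(-7/36017) = -388115/36017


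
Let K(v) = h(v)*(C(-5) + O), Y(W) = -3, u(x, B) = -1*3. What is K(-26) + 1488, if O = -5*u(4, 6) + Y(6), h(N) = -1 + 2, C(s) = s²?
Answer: 1525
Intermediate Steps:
u(x, B) = -3
h(N) = 1
O = 12 (O = -5*(-3) - 3 = 15 - 3 = 12)
K(v) = 37 (K(v) = 1*((-5)² + 12) = 1*(25 + 12) = 1*37 = 37)
K(-26) + 1488 = 37 + 1488 = 1525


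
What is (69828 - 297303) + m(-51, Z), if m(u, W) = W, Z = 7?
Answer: -227468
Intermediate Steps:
(69828 - 297303) + m(-51, Z) = (69828 - 297303) + 7 = -227475 + 7 = -227468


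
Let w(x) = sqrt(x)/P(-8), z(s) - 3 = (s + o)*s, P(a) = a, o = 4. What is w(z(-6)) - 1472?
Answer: -1472 - sqrt(15)/8 ≈ -1472.5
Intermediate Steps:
z(s) = 3 + s*(4 + s) (z(s) = 3 + (s + 4)*s = 3 + (4 + s)*s = 3 + s*(4 + s))
w(x) = -sqrt(x)/8 (w(x) = sqrt(x)/(-8) = -sqrt(x)/8)
w(z(-6)) - 1472 = -sqrt(3 + (-6)**2 + 4*(-6))/8 - 1472 = -sqrt(3 + 36 - 24)/8 - 1472 = -sqrt(15)/8 - 1472 = -1472 - sqrt(15)/8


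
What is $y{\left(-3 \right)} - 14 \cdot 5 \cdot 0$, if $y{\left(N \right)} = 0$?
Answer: $0$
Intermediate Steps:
$y{\left(-3 \right)} - 14 \cdot 5 \cdot 0 = 0 - 14 \cdot 5 \cdot 0 = 0 - 0 = 0 + 0 = 0$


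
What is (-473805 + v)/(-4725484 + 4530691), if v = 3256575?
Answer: -927590/64931 ≈ -14.286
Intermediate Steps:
(-473805 + v)/(-4725484 + 4530691) = (-473805 + 3256575)/(-4725484 + 4530691) = 2782770/(-194793) = 2782770*(-1/194793) = -927590/64931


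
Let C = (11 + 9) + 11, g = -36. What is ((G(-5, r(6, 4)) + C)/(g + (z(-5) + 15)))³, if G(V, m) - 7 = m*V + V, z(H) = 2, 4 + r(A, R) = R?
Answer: -35937/6859 ≈ -5.2394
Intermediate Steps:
r(A, R) = -4 + R
G(V, m) = 7 + V + V*m (G(V, m) = 7 + (m*V + V) = 7 + (V*m + V) = 7 + (V + V*m) = 7 + V + V*m)
C = 31 (C = 20 + 11 = 31)
((G(-5, r(6, 4)) + C)/(g + (z(-5) + 15)))³ = (((7 - 5 - 5*(-4 + 4)) + 31)/(-36 + (2 + 15)))³ = (((7 - 5 - 5*0) + 31)/(-36 + 17))³ = (((7 - 5 + 0) + 31)/(-19))³ = ((2 + 31)*(-1/19))³ = (33*(-1/19))³ = (-33/19)³ = -35937/6859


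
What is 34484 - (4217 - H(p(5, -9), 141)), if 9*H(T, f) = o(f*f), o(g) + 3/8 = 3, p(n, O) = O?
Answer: 726415/24 ≈ 30267.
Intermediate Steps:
o(g) = 21/8 (o(g) = -3/8 + 3 = 21/8)
H(T, f) = 7/24 (H(T, f) = (1/9)*(21/8) = 7/24)
34484 - (4217 - H(p(5, -9), 141)) = 34484 - (4217 - 1*7/24) = 34484 - (4217 - 7/24) = 34484 - 1*101201/24 = 34484 - 101201/24 = 726415/24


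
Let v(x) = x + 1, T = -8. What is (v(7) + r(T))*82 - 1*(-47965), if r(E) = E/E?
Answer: 48703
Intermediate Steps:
v(x) = 1 + x
r(E) = 1
(v(7) + r(T))*82 - 1*(-47965) = ((1 + 7) + 1)*82 - 1*(-47965) = (8 + 1)*82 + 47965 = 9*82 + 47965 = 738 + 47965 = 48703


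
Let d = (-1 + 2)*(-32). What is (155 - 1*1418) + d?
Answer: -1295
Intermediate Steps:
d = -32 (d = 1*(-32) = -32)
(155 - 1*1418) + d = (155 - 1*1418) - 32 = (155 - 1418) - 32 = -1263 - 32 = -1295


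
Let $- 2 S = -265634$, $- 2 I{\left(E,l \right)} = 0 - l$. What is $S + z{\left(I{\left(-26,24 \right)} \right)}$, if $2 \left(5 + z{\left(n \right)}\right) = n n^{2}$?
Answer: $133676$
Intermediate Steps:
$I{\left(E,l \right)} = \frac{l}{2}$ ($I{\left(E,l \right)} = - \frac{0 - l}{2} = - \frac{\left(-1\right) l}{2} = \frac{l}{2}$)
$S = 132817$ ($S = \left(- \frac{1}{2}\right) \left(-265634\right) = 132817$)
$z{\left(n \right)} = -5 + \frac{n^{3}}{2}$ ($z{\left(n \right)} = -5 + \frac{n n^{2}}{2} = -5 + \frac{n^{3}}{2}$)
$S + z{\left(I{\left(-26,24 \right)} \right)} = 132817 - \left(5 - \frac{\left(\frac{1}{2} \cdot 24\right)^{3}}{2}\right) = 132817 - \left(5 - \frac{12^{3}}{2}\right) = 132817 + \left(-5 + \frac{1}{2} \cdot 1728\right) = 132817 + \left(-5 + 864\right) = 132817 + 859 = 133676$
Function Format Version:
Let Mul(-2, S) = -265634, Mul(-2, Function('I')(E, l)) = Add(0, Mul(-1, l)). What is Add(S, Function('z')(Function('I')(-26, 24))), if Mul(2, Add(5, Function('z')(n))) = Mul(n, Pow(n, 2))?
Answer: 133676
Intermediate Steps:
Function('I')(E, l) = Mul(Rational(1, 2), l) (Function('I')(E, l) = Mul(Rational(-1, 2), Add(0, Mul(-1, l))) = Mul(Rational(-1, 2), Mul(-1, l)) = Mul(Rational(1, 2), l))
S = 132817 (S = Mul(Rational(-1, 2), -265634) = 132817)
Function('z')(n) = Add(-5, Mul(Rational(1, 2), Pow(n, 3))) (Function('z')(n) = Add(-5, Mul(Rational(1, 2), Mul(n, Pow(n, 2)))) = Add(-5, Mul(Rational(1, 2), Pow(n, 3))))
Add(S, Function('z')(Function('I')(-26, 24))) = Add(132817, Add(-5, Mul(Rational(1, 2), Pow(Mul(Rational(1, 2), 24), 3)))) = Add(132817, Add(-5, Mul(Rational(1, 2), Pow(12, 3)))) = Add(132817, Add(-5, Mul(Rational(1, 2), 1728))) = Add(132817, Add(-5, 864)) = Add(132817, 859) = 133676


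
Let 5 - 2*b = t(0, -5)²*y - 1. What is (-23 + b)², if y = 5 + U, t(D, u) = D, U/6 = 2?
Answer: 400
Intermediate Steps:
U = 12 (U = 6*2 = 12)
y = 17 (y = 5 + 12 = 17)
b = 3 (b = 5/2 - (0²*17 - 1)/2 = 5/2 - (0*17 - 1)/2 = 5/2 - (0 - 1)/2 = 5/2 - ½*(-1) = 5/2 + ½ = 3)
(-23 + b)² = (-23 + 3)² = (-20)² = 400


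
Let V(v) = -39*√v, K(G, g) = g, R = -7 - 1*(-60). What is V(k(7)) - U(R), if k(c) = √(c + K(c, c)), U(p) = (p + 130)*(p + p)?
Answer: -19398 - 39*14^(¼) ≈ -19473.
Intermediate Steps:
R = 53 (R = -7 + 60 = 53)
U(p) = 2*p*(130 + p) (U(p) = (130 + p)*(2*p) = 2*p*(130 + p))
k(c) = √2*√c (k(c) = √(c + c) = √(2*c) = √2*√c)
V(k(7)) - U(R) = -39*14^(¼) - 2*53*(130 + 53) = -39*14^(¼) - 2*53*183 = -39*14^(¼) - 1*19398 = -39*14^(¼) - 19398 = -19398 - 39*14^(¼)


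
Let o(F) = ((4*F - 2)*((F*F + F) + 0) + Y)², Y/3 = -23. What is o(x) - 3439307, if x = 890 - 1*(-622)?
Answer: 191301211204090524142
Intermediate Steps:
x = 1512 (x = 890 + 622 = 1512)
Y = -69 (Y = 3*(-23) = -69)
o(F) = (-69 + (-2 + 4*F)*(F + F²))² (o(F) = ((4*F - 2)*((F*F + F) + 0) - 69)² = ((-2 + 4*F)*((F² + F) + 0) - 69)² = ((-2 + 4*F)*((F + F²) + 0) - 69)² = ((-2 + 4*F)*(F + F²) - 69)² = (-69 + (-2 + 4*F)*(F + F²))²)
o(x) - 3439307 = (-69 - 2*1512 + 2*1512² + 4*1512³)² - 3439307 = (-69 - 3024 + 2*2286144 + 4*3456649728)² - 3439307 = (-69 - 3024 + 4572288 + 13826598912)² - 3439307 = 13831168107² - 3439307 = 191301211204093963449 - 3439307 = 191301211204090524142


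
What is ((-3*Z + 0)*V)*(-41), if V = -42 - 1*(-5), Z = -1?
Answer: 4551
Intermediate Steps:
V = -37 (V = -42 + 5 = -37)
((-3*Z + 0)*V)*(-41) = ((-3*(-1) + 0)*(-37))*(-41) = ((3 + 0)*(-37))*(-41) = (3*(-37))*(-41) = -111*(-41) = 4551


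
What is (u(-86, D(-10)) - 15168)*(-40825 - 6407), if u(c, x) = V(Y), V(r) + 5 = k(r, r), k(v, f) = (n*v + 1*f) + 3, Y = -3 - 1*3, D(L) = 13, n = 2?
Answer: 717359616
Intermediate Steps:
Y = -6 (Y = -3 - 3 = -6)
k(v, f) = 3 + f + 2*v (k(v, f) = (2*v + 1*f) + 3 = (2*v + f) + 3 = (f + 2*v) + 3 = 3 + f + 2*v)
V(r) = -2 + 3*r (V(r) = -5 + (3 + r + 2*r) = -5 + (3 + 3*r) = -2 + 3*r)
u(c, x) = -20 (u(c, x) = -2 + 3*(-6) = -2 - 18 = -20)
(u(-86, D(-10)) - 15168)*(-40825 - 6407) = (-20 - 15168)*(-40825 - 6407) = -15188*(-47232) = 717359616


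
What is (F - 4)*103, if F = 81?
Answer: 7931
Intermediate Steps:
(F - 4)*103 = (81 - 4)*103 = 77*103 = 7931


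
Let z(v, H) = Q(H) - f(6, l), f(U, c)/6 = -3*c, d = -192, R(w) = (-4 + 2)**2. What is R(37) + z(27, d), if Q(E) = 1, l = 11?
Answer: 203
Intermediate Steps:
R(w) = 4 (R(w) = (-2)**2 = 4)
f(U, c) = -18*c (f(U, c) = 6*(-3*c) = -18*c)
z(v, H) = 199 (z(v, H) = 1 - (-18)*11 = 1 - 1*(-198) = 1 + 198 = 199)
R(37) + z(27, d) = 4 + 199 = 203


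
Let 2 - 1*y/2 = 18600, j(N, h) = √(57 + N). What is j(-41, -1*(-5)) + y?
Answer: -37192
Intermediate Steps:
y = -37196 (y = 4 - 2*18600 = 4 - 37200 = -37196)
j(-41, -1*(-5)) + y = √(57 - 41) - 37196 = √16 - 37196 = 4 - 37196 = -37192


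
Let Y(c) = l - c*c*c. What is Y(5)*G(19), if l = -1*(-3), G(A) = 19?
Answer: -2318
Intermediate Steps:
l = 3
Y(c) = 3 - c³ (Y(c) = 3 - c*c*c = 3 - c²*c = 3 - c³)
Y(5)*G(19) = (3 - 1*5³)*19 = (3 - 1*125)*19 = (3 - 125)*19 = -122*19 = -2318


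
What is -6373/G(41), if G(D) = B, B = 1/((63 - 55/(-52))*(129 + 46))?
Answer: -3714981025/52 ≈ -7.1442e+7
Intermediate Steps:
B = 52/582925 (B = 1/((63 - 55*(-1/52))*175) = 1/((63 + 55/52)*175) = 1/((3331/52)*175) = 1/(582925/52) = 52/582925 ≈ 8.9205e-5)
G(D) = 52/582925
-6373/G(41) = -6373/52/582925 = -6373*582925/52 = -3714981025/52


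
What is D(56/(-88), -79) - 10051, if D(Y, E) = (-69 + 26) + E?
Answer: -10173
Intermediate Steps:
D(Y, E) = -43 + E
D(56/(-88), -79) - 10051 = (-43 - 79) - 10051 = -122 - 10051 = -10173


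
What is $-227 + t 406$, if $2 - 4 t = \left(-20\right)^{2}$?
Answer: $-40624$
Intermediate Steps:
$t = - \frac{199}{2}$ ($t = \frac{1}{2} - \frac{\left(-20\right)^{2}}{4} = \frac{1}{2} - 100 = - \frac{199}{2} \approx -99.5$)
$-227 + t 406 = -227 - 40397 = -40624$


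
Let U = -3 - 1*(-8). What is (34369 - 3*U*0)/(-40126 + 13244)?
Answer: -34369/26882 ≈ -1.2785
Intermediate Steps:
U = 5 (U = -3 + 8 = 5)
(34369 - 3*U*0)/(-40126 + 13244) = (34369 - 3*5*0)/(-40126 + 13244) = (34369 - 15*0)/(-26882) = (34369 + 0)*(-1/26882) = 34369*(-1/26882) = -34369/26882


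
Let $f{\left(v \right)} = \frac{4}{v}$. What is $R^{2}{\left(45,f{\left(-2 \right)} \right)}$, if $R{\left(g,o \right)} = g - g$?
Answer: $0$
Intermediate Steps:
$R{\left(g,o \right)} = 0$
$R^{2}{\left(45,f{\left(-2 \right)} \right)} = 0^{2} = 0$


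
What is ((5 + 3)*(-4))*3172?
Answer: -101504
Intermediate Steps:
((5 + 3)*(-4))*3172 = (8*(-4))*3172 = -32*3172 = -101504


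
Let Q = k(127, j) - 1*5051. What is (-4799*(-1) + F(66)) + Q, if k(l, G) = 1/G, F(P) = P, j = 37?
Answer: -6881/37 ≈ -185.97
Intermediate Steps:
Q = -186886/37 (Q = 1/37 - 1*5051 = 1/37 - 5051 = -186886/37 ≈ -5051.0)
(-4799*(-1) + F(66)) + Q = (-4799*(-1) + 66) - 186886/37 = (4799 + 66) - 186886/37 = 4865 - 186886/37 = -6881/37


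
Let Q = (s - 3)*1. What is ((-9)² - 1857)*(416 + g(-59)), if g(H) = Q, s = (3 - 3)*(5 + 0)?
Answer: -733488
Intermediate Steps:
s = 0 (s = 0*5 = 0)
Q = -3 (Q = (0 - 3)*1 = -3*1 = -3)
g(H) = -3
((-9)² - 1857)*(416 + g(-59)) = ((-9)² - 1857)*(416 - 3) = (81 - 1857)*413 = -1776*413 = -733488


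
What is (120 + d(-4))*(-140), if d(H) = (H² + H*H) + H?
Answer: -20720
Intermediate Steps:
d(H) = H + 2*H² (d(H) = (H² + H²) + H = 2*H² + H = H + 2*H²)
(120 + d(-4))*(-140) = (120 - 4*(1 + 2*(-4)))*(-140) = (120 - 4*(1 - 8))*(-140) = (120 - 4*(-7))*(-140) = (120 + 28)*(-140) = 148*(-140) = -20720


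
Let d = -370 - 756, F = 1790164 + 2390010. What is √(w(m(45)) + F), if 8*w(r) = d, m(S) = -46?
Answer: √16720133/2 ≈ 2044.5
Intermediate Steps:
F = 4180174
d = -1126
w(r) = -563/4 (w(r) = (⅛)*(-1126) = -563/4)
√(w(m(45)) + F) = √(-563/4 + 4180174) = √(16720133/4) = √16720133/2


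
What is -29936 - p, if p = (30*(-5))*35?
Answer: -24686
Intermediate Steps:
p = -5250 (p = -150*35 = -5250)
-29936 - p = -29936 - 1*(-5250) = -29936 + 5250 = -24686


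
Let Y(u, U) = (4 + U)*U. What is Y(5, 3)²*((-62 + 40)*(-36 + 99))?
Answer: -611226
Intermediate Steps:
Y(u, U) = U*(4 + U)
Y(5, 3)²*((-62 + 40)*(-36 + 99)) = (3*(4 + 3))²*((-62 + 40)*(-36 + 99)) = (3*7)²*(-22*63) = 21²*(-1386) = 441*(-1386) = -611226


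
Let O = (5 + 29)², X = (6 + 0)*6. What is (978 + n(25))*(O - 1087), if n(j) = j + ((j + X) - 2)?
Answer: 73278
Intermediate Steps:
X = 36 (X = 6*6 = 36)
n(j) = 34 + 2*j (n(j) = j + ((j + 36) - 2) = j + ((36 + j) - 2) = j + (34 + j) = 34 + 2*j)
O = 1156 (O = 34² = 1156)
(978 + n(25))*(O - 1087) = (978 + (34 + 2*25))*(1156 - 1087) = (978 + (34 + 50))*69 = (978 + 84)*69 = 1062*69 = 73278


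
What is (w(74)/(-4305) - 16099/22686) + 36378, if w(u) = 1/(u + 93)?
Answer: 197768284553243/5436586470 ≈ 36377.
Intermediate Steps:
w(u) = 1/(93 + u)
(w(74)/(-4305) - 16099/22686) + 36378 = (1/((93 + 74)*(-4305)) - 16099/22686) + 36378 = (-1/4305/167 - 16099*1/22686) + 36378 = ((1/167)*(-1/4305) - 16099/22686) + 36378 = (-1/718935 - 16099/22686) + 36378 = -3858052417/5436586470 + 36378 = 197768284553243/5436586470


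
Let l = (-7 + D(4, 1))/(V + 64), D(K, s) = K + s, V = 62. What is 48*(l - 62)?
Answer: -62512/21 ≈ -2976.8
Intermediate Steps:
l = -1/63 (l = (-7 + (4 + 1))/(62 + 64) = (-7 + 5)/126 = -2*1/126 = -1/63 ≈ -0.015873)
48*(l - 62) = 48*(-1/63 - 62) = 48*(-3907/63) = -62512/21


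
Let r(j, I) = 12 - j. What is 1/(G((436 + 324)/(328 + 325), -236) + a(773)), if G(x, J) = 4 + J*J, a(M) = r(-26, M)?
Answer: 1/55738 ≈ 1.7941e-5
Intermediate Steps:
a(M) = 38 (a(M) = 12 - 1*(-26) = 12 + 26 = 38)
G(x, J) = 4 + J²
1/(G((436 + 324)/(328 + 325), -236) + a(773)) = 1/((4 + (-236)²) + 38) = 1/((4 + 55696) + 38) = 1/(55700 + 38) = 1/55738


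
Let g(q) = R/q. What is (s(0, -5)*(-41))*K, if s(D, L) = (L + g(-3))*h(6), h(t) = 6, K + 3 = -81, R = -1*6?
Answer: -61992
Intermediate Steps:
R = -6
g(q) = -6/q
K = -84 (K = -3 - 81 = -84)
s(D, L) = 12 + 6*L (s(D, L) = (L - 6/(-3))*6 = (L - 6*(-1/3))*6 = (L + 2)*6 = (2 + L)*6 = 12 + 6*L)
(s(0, -5)*(-41))*K = ((12 + 6*(-5))*(-41))*(-84) = ((12 - 30)*(-41))*(-84) = -18*(-41)*(-84) = 738*(-84) = -61992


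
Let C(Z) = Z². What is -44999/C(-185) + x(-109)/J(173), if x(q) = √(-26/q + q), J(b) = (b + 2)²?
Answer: -44999/34225 + I*√1292195/3338125 ≈ -1.3148 + 0.00034053*I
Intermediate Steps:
J(b) = (2 + b)²
x(q) = √(q - 26/q)
-44999/C(-185) + x(-109)/J(173) = -44999/((-185)²) + √(-109 - 26/(-109))/((2 + 173)²) = -44999/34225 + √(-109 - 26*(-1/109))/(175²) = -44999*1/34225 + √(-109 + 26/109)/30625 = -44999/34225 + √(-11855/109)*(1/30625) = -44999/34225 + (I*√1292195/109)*(1/30625) = -44999/34225 + I*√1292195/3338125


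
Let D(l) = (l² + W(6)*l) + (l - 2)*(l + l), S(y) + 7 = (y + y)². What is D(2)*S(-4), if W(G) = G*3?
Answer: 2280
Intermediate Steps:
W(G) = 3*G
S(y) = -7 + 4*y² (S(y) = -7 + (y + y)² = -7 + (2*y)² = -7 + 4*y²)
D(l) = l² + 18*l + 2*l*(-2 + l) (D(l) = (l² + (3*6)*l) + (l - 2)*(l + l) = (l² + 18*l) + (-2 + l)*(2*l) = (l² + 18*l) + 2*l*(-2 + l) = l² + 18*l + 2*l*(-2 + l))
D(2)*S(-4) = (2*(14 + 3*2))*(-7 + 4*(-4)²) = (2*(14 + 6))*(-7 + 4*16) = (2*20)*(-7 + 64) = 40*57 = 2280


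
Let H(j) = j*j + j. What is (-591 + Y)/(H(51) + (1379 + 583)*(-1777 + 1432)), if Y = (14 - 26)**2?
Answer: 149/224746 ≈ 0.00066297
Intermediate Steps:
H(j) = j + j**2 (H(j) = j**2 + j = j + j**2)
Y = 144 (Y = (-12)**2 = 144)
(-591 + Y)/(H(51) + (1379 + 583)*(-1777 + 1432)) = (-591 + 144)/(51*(1 + 51) + (1379 + 583)*(-1777 + 1432)) = -447/(51*52 + 1962*(-345)) = -447/(2652 - 676890) = -447/(-674238) = -447*(-1/674238) = 149/224746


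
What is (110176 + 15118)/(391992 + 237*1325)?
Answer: 9638/54309 ≈ 0.17747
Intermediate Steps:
(110176 + 15118)/(391992 + 237*1325) = 125294/(391992 + 314025) = 125294/706017 = 125294*(1/706017) = 9638/54309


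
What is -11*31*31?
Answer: -10571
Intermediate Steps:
-11*31*31 = -341*31 = -10571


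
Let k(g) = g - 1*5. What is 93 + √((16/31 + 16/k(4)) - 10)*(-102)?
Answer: 93 - 102*I*√24490/31 ≈ 93.0 - 514.91*I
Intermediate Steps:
k(g) = -5 + g (k(g) = g - 5 = -5 + g)
93 + √((16/31 + 16/k(4)) - 10)*(-102) = 93 + √((16/31 + 16/(-5 + 4)) - 10)*(-102) = 93 + √((16*(1/31) + 16/(-1)) - 10)*(-102) = 93 + √((16/31 + 16*(-1)) - 10)*(-102) = 93 + √((16/31 - 16) - 10)*(-102) = 93 + √(-480/31 - 10)*(-102) = 93 + √(-790/31)*(-102) = 93 + (I*√24490/31)*(-102) = 93 - 102*I*√24490/31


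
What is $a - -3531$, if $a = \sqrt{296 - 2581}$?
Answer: $3531 + i \sqrt{2285} \approx 3531.0 + 47.802 i$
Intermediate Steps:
$a = i \sqrt{2285}$ ($a = \sqrt{-2285} = i \sqrt{2285} \approx 47.802 i$)
$a - -3531 = i \sqrt{2285} - -3531 = i \sqrt{2285} + 3531 = 3531 + i \sqrt{2285}$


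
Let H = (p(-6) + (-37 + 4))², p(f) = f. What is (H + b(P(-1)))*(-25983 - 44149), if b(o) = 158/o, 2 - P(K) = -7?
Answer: -971117804/9 ≈ -1.0790e+8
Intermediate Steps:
P(K) = 9 (P(K) = 2 - 1*(-7) = 2 + 7 = 9)
H = 1521 (H = (-6 + (-37 + 4))² = (-6 - 33)² = (-39)² = 1521)
(H + b(P(-1)))*(-25983 - 44149) = (1521 + 158/9)*(-25983 - 44149) = (1521 + 158*(⅑))*(-70132) = (1521 + 158/9)*(-70132) = (13847/9)*(-70132) = -971117804/9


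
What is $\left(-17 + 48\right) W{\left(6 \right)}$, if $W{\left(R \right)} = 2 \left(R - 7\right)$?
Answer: $-62$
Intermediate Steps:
$W{\left(R \right)} = -14 + 2 R$ ($W{\left(R \right)} = 2 \left(-7 + R\right) = -14 + 2 R$)
$\left(-17 + 48\right) W{\left(6 \right)} = \left(-17 + 48\right) \left(-14 + 2 \cdot 6\right) = 31 \left(-14 + 12\right) = 31 \left(-2\right) = -62$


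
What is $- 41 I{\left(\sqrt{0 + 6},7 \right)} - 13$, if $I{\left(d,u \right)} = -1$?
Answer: $28$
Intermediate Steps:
$- 41 I{\left(\sqrt{0 + 6},7 \right)} - 13 = \left(-41\right) \left(-1\right) - 13 = 41 - 13 = 28$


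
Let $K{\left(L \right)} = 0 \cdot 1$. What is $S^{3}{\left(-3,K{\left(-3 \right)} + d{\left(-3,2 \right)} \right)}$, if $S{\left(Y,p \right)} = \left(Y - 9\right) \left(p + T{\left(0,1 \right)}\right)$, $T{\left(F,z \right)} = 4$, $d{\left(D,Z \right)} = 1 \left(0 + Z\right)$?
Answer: $-373248$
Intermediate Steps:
$d{\left(D,Z \right)} = Z$ ($d{\left(D,Z \right)} = 1 Z = Z$)
$K{\left(L \right)} = 0$
$S{\left(Y,p \right)} = \left(-9 + Y\right) \left(4 + p\right)$ ($S{\left(Y,p \right)} = \left(Y - 9\right) \left(p + 4\right) = \left(-9 + Y\right) \left(4 + p\right)$)
$S^{3}{\left(-3,K{\left(-3 \right)} + d{\left(-3,2 \right)} \right)} = \left(-36 - 9 \left(0 + 2\right) + 4 \left(-3\right) - 3 \left(0 + 2\right)\right)^{3} = \left(-36 - 18 - 12 - 6\right)^{3} = \left(-72\right)^{3} = -373248$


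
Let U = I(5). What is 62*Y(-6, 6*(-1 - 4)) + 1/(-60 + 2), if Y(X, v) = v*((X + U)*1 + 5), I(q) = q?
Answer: -431521/58 ≈ -7440.0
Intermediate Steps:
U = 5
Y(X, v) = v*(10 + X) (Y(X, v) = v*((X + 5)*1 + 5) = v*((5 + X)*1 + 5) = v*((5 + X) + 5) = v*(10 + X))
62*Y(-6, 6*(-1 - 4)) + 1/(-60 + 2) = 62*((6*(-1 - 4))*(10 - 6)) + 1/(-60 + 2) = 62*((6*(-5))*4) + 1/(-58) = 62*(-30*4) - 1/58 = 62*(-120) - 1/58 = -7440 - 1/58 = -431521/58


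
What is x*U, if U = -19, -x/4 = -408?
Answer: -31008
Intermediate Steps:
x = 1632 (x = -4*(-408) = 1632)
x*U = 1632*(-19) = -31008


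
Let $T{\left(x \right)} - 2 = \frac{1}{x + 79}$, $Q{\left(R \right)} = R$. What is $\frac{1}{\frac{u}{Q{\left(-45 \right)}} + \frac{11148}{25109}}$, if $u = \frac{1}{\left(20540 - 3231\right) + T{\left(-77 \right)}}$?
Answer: $\frac{39120700815}{17368923962} \approx 2.2523$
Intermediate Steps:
$T{\left(x \right)} = 2 + \frac{1}{79 + x}$ ($T{\left(x \right)} = 2 + \frac{1}{x + 79} = 2 + \frac{1}{79 + x}$)
$u = \frac{2}{34623}$ ($u = \frac{1}{\left(20540 - 3231\right) + \frac{159 + 2 \left(-77\right)}{79 - 77}} = \frac{1}{17309 + \frac{159 - 154}{2}} = \frac{1}{17309 + \frac{1}{2} \cdot 5} = \frac{1}{17309 + \frac{5}{2}} = \frac{1}{\frac{34623}{2}} = \frac{2}{34623} \approx 5.7765 \cdot 10^{-5}$)
$\frac{1}{\frac{u}{Q{\left(-45 \right)}} + \frac{11148}{25109}} = \frac{1}{\frac{2}{34623 \left(-45\right)} + \frac{11148}{25109}} = \frac{1}{\frac{2}{34623} \left(- \frac{1}{45}\right) + 11148 \cdot \frac{1}{25109}} = \frac{1}{- \frac{2}{1558035} + \frac{11148}{25109}} = \frac{1}{\frac{17368923962}{39120700815}} = \frac{39120700815}{17368923962}$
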